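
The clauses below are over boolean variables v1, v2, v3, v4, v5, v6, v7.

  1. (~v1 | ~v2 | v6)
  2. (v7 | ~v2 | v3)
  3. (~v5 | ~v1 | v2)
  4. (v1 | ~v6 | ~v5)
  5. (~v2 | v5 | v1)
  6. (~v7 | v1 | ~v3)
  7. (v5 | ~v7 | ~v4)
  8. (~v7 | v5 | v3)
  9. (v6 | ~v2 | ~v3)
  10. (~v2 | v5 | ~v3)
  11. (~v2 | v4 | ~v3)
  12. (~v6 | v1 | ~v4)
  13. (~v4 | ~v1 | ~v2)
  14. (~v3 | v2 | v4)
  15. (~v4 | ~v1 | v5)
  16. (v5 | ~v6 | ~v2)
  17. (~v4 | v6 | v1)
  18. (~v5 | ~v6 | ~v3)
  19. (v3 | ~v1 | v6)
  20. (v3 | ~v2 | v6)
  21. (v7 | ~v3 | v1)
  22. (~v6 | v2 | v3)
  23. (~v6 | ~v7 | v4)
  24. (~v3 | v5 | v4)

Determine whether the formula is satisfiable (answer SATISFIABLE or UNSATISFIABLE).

Branch on v1: take v1 = False.
Branch on v2: take v2 = False.
Try v3 = False.
  then v6 is forced to False.
  then v4 is forced to False.
The remaining clauses are satisfied by v5 = True, v7 = True.
So v1 = F, v2 = F, v3 = F, v4 = F, v5 = T, v6 = F, v7 = T is a satisfying assignment.

SATISFIABLE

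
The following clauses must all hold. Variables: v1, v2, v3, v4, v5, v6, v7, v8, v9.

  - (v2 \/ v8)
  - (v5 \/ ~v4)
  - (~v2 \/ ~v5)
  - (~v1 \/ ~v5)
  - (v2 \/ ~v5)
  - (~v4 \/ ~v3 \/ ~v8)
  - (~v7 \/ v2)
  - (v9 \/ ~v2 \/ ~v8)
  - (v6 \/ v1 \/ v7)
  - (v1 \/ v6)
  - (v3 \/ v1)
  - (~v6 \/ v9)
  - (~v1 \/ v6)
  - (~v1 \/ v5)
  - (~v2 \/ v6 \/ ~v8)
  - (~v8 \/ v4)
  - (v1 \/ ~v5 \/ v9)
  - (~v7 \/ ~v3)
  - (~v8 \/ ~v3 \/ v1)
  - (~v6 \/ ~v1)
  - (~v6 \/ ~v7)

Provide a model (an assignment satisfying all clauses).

v1 = 0, v2 = 1, v3 = 1, v4 = 0, v5 = 0, v6 = 1, v7 = 0, v8 = 0, v9 = 1

v9 occurs only positively in the remaining clauses — set v9 = True.
Set v1 = False and propagate.
  then v6 is forced to True.
  then v3 is forced to True.
  then v7 is forced to False.
  then v8 is forced to False.
  then v2 is forced to True.
  then v5 is forced to False.
  then v4 is forced to False.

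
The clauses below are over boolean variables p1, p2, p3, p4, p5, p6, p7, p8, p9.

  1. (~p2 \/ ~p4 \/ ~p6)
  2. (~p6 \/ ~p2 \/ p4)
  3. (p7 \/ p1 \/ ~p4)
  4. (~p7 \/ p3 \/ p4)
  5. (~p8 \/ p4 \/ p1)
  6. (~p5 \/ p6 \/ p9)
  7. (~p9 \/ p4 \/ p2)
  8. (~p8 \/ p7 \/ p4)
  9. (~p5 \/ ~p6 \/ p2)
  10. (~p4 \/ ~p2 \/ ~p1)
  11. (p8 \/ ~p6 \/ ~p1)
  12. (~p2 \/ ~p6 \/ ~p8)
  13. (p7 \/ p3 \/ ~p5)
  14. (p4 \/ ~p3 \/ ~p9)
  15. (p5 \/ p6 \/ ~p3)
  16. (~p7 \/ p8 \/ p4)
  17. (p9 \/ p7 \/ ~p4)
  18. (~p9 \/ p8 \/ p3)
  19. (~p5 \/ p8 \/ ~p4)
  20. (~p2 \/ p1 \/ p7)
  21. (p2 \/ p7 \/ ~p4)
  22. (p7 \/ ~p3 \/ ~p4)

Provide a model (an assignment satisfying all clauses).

p1=True  p2=False  p3=True  p4=False  p5=False  p6=True  p7=True  p8=True  p9=False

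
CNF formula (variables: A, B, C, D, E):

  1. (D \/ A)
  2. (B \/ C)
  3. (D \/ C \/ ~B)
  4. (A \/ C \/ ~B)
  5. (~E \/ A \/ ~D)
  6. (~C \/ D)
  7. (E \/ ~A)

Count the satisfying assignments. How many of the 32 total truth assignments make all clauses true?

Satisfying assignments:
  A=F B=F C=T D=T E=F
  A=F B=T C=T D=T E=F
  A=T B=F C=T D=T E=T
  A=T B=T C=F D=T E=T
  A=T B=T C=T D=T E=T
That's 5 in total.

5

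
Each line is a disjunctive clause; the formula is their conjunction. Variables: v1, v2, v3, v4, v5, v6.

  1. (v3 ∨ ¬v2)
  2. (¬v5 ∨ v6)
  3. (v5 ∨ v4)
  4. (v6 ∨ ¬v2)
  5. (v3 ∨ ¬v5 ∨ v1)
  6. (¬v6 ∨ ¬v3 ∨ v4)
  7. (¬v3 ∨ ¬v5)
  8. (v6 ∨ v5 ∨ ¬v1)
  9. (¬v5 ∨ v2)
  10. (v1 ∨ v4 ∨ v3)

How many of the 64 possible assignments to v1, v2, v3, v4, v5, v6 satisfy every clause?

8

Case analysis on v5 and v3:
  v5=1, v3=1: a clause becomes empty — 0.
  v5=1, v3=0: a clause becomes empty — 0.
  v5=0, v3=1: 5 of the 16 assignments to (v1,v2,v4,v6) work.
  v5=0, v3=0: remaining (v1,v2,v4,v6) ∈ {(0,0,1,0); (0,0,1,1); (1,0,1,1)} — 3.
Total: 0 + 0 + 5 + 3 = 8.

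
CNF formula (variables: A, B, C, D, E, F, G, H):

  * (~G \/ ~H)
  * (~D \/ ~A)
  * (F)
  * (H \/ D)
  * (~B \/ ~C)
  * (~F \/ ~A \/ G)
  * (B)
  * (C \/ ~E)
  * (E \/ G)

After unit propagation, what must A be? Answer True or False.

False

(F) stands alone — F = True.
(B) stands alone — B = True.
(~C \/ ~B) with B = True leaves only ~C, so C = False.
From (C \/ ~E) and C = False: E = False.
From (G \/ E) and E = False: G = True.
(~H \/ ~G): since G = True, the clause reduces to (~H). H = False.
(D \/ H): since H = False, the clause reduces to (D). D = True.
In (~A \/ ~D), ~D is now false; ~A must hold, so A = False.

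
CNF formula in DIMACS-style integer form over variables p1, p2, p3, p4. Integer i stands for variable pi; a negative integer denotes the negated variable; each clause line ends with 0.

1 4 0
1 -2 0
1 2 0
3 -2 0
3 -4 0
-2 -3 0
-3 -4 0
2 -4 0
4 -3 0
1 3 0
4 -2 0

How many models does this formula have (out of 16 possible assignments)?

The models are:
  p1=T p2=F p3=F p4=F
That's 1 in total.

1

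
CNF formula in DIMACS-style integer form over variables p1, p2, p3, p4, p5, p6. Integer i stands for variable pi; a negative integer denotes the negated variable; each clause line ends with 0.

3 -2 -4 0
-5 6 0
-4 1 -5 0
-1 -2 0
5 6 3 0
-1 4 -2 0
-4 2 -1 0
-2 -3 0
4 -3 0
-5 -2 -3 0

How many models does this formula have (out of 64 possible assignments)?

9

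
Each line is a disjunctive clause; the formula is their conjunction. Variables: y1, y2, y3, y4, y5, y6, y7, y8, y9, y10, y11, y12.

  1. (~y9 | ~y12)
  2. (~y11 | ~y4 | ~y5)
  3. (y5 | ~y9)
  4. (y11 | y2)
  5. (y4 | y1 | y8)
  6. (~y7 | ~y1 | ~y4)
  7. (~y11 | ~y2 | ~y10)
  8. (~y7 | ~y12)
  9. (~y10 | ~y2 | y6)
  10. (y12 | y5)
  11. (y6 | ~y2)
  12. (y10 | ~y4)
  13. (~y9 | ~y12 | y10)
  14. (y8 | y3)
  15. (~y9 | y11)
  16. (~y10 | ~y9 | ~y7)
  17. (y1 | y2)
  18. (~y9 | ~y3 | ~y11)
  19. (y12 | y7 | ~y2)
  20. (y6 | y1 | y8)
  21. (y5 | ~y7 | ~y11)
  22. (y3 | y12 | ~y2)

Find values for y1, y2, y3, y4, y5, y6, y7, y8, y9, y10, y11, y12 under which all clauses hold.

y6 occurs only positively in the remaining clauses — set y6 = True.
y9 occurs only negated in the remaining clauses — set y9 = False.
Set y1 = True and propagate.
For the remaining variables, y2 = False, y3 = True, y4 = False, y5 = True, y7 = True, y8 = False, y10 = False, y11 = True, y12 = False works.

y1=1, y2=0, y3=1, y4=0, y5=1, y6=1, y7=1, y8=0, y9=0, y10=0, y11=1, y12=0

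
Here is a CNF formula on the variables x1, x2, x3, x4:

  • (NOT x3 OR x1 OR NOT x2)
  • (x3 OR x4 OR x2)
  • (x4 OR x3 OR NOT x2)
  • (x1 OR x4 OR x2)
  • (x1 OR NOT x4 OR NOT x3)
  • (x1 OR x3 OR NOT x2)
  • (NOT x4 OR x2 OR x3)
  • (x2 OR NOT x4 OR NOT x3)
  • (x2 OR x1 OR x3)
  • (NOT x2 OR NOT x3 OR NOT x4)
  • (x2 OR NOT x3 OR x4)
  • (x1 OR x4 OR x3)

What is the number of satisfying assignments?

2

The models are:
  x1=T x2=T x3=F x4=T
  x1=T x2=T x3=T x4=F
Count: 2.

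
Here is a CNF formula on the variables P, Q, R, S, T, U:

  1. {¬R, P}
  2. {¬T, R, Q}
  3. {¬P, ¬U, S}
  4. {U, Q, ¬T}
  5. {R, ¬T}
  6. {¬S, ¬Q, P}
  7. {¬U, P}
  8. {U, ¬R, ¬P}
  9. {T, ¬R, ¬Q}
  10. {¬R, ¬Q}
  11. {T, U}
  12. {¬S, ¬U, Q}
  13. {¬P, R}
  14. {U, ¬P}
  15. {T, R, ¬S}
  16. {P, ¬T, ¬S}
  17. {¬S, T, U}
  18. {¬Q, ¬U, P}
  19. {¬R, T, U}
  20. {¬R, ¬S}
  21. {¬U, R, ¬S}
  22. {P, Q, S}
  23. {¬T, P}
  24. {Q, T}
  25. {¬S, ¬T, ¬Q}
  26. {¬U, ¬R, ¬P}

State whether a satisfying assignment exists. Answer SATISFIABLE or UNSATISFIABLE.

UNSATISFIABLE

P = True:
  propagation gives R=True, U=True; an empty clause results — contradiction.
P = False:
  propagation gives R=False, T=False, U=False; an empty clause results — contradiction.
Every branch closes, so no satisfying assignment exists.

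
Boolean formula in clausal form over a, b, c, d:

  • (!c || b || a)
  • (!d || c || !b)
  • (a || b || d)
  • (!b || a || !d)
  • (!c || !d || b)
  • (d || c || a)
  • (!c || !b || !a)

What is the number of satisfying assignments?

Satisfying assignments:
  a=0 b=0 c=0 d=1
  a=0 b=1 c=1 d=0
  a=1 b=0 c=0 d=0
  a=1 b=0 c=0 d=1
  a=1 b=0 c=1 d=0
  a=1 b=1 c=0 d=0
Count: 6.

6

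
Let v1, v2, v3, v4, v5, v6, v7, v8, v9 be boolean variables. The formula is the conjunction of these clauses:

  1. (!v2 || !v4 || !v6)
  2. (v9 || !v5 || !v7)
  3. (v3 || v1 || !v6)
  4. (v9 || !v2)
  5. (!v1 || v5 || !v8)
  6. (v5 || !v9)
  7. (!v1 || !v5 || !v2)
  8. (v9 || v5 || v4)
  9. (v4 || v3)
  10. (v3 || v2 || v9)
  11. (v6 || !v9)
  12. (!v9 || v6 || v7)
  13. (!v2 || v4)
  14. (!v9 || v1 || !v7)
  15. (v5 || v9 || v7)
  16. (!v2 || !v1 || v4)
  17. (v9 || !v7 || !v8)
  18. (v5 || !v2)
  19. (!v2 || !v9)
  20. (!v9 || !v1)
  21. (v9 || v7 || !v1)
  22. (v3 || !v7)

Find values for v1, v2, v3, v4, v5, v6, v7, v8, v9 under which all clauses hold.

v1=0  v2=0  v3=1  v4=1  v5=0  v6=0  v7=1  v8=0  v9=0

Check each clause:
  1. (!v6 || !v4 || !v2) — !v6 is true.
  2. (!v5 || v9 || !v7) — !v5 is true.
  3. (v1 || !v6 || v3) — !v6 is true.
  4. (v9 || !v2) — !v2 is true.
  5. (!v8 || v5 || !v1) — !v8 is true.
  6. (v5 || !v9) — !v9 is true.
  7. (!v2 || !v5 || !v1) — !v5 is true.
  8. (v9 || v5 || v4) — v4 is true.
  9. (v4 || v3) — v3 is true.
  10. (v3 || v2 || v9) — v3 is true.
  11. (v6 || !v9) — !v9 is true.
  12. (!v9 || v7 || v6) — v7 is true.
  13. (!v2 || v4) — v4 is true.
  14. (!v9 || v1 || !v7) — !v9 is true.
  15. (v5 || v7 || v9) — v7 is true.
  16. (v4 || !v2 || !v1) — v4 is true.
  17. (!v7 || v9 || !v8) — !v8 is true.
  18. (!v2 || v5) — !v2 is true.
  19. (!v9 || !v2) — !v2 is true.
  20. (!v1 || !v9) — !v1 is true.
  21. (v9 || v7 || !v1) — !v1 is true.
  22. (v3 || !v7) — v3 is true.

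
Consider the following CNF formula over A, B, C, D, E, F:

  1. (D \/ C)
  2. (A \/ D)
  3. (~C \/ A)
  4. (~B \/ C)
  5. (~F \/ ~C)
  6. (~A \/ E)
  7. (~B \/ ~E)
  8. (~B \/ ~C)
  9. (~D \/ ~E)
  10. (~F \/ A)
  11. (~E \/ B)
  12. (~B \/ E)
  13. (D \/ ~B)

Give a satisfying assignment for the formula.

A = 0, B = 0, C = 0, D = 1, E = 0, F = 0

F occurs only negated in the remaining clauses — set F = False.
Try A = False.
  then D is forced to True.
  then C is forced to False.
  then B is forced to False.
  then E is forced to False.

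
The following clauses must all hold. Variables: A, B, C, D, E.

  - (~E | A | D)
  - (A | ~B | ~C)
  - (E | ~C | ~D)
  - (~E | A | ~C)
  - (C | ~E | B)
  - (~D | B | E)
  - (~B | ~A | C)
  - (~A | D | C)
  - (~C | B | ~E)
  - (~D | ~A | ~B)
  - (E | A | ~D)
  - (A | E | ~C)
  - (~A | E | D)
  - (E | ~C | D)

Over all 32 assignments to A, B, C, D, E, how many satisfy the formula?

4

The models are:
  A=0 B=0 C=0 D=0 E=0
  A=0 B=1 C=0 D=0 E=0
  A=0 B=1 C=0 D=1 E=1
  A=1 B=1 C=1 D=0 E=1
Count: 4.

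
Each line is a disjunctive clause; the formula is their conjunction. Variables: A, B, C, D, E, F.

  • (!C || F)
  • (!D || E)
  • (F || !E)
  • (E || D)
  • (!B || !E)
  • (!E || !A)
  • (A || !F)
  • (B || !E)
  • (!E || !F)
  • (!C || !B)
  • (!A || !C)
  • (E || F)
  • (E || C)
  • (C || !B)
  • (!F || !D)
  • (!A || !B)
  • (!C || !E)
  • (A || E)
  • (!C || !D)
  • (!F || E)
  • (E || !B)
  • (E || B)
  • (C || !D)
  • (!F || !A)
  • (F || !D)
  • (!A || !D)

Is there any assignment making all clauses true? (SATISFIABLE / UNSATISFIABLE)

UNSATISFIABLE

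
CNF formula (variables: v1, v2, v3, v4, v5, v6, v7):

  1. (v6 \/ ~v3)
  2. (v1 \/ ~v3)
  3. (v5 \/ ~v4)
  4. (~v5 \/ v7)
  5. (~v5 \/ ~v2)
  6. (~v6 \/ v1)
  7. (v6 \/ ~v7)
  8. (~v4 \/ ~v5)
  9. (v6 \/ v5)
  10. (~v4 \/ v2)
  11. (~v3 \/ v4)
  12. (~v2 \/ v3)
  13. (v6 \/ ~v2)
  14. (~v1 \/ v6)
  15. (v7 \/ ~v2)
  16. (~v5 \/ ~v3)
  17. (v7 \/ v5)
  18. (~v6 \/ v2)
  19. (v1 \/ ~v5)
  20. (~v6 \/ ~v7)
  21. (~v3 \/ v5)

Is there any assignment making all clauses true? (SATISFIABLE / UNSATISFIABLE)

v5 = True:
  propagation gives v7=True, v2=False, v6=True; an empty clause results — contradiction.
v5 = False:
  propagation gives v4=False, v6=True, v1=True, v3=False; an empty clause results — contradiction.
Every branch closes, so no satisfying assignment exists.

UNSATISFIABLE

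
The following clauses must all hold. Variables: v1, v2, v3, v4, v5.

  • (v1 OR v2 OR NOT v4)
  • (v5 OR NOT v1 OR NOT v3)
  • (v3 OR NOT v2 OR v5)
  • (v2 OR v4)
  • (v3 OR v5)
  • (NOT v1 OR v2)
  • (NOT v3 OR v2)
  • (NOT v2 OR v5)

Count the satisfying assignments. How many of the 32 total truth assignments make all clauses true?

8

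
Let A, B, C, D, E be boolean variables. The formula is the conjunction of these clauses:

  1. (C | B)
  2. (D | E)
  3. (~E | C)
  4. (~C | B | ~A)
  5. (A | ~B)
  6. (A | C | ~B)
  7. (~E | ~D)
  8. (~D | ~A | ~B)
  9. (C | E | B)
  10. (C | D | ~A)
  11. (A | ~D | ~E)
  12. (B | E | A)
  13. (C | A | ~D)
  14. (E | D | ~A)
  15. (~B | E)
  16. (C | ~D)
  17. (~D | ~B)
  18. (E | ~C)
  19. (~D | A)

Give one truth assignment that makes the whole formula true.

A = True, B = True, C = True, D = False, E = True

Check each clause:
  1. (B | C) — B is true.
  2. (D | E) — E is true.
  3. (~E | C) — C is true.
  4. (~C | ~A | B) — B is true.
  5. (A | ~B) — A is true.
  6. (C | ~B | A) — A is true.
  7. (~D | ~E) — ~D is true.
  8. (~A | ~D | ~B) — ~D is true.
  9. (C | E | B) — B is true.
  10. (D | ~A | C) — C is true.
  11. (~D | A | ~E) — A is true.
  12. (A | E | B) — A is true.
  13. (~D | A | C) — A is true.
  14. (D | E | ~A) — E is true.
  15. (~B | E) — E is true.
  16. (C | ~D) — C is true.
  17. (~D | ~B) — ~D is true.
  18. (E | ~C) — E is true.
  19. (A | ~D) — A is true.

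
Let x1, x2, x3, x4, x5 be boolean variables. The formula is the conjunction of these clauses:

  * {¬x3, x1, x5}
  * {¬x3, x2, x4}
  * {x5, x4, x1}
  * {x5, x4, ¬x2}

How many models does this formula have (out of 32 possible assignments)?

Case analysis on x4 and x5:
  x4=T, x5=T: x1, x2, x3 free → 2^3 = 8.
  x4=T, x5=F: x2 free; 3 ways for (x1,x3) × 2^1 = 6.
  x4=F, x5=T: x1 free; 3 ways for (x2,x3) × 2^1 = 6.
  x4=F, x5=F: remaining (x1,x2,x3) ∈ {(T,F,F)} — 1.
Total: 8 + 6 + 6 + 1 = 21.

21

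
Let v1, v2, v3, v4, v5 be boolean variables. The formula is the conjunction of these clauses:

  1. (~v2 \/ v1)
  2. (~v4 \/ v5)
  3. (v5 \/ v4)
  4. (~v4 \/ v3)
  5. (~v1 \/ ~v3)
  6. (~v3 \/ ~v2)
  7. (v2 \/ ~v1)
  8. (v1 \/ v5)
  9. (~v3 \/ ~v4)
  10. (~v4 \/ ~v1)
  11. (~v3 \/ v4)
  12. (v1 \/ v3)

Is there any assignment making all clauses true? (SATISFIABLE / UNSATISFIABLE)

SATISFIABLE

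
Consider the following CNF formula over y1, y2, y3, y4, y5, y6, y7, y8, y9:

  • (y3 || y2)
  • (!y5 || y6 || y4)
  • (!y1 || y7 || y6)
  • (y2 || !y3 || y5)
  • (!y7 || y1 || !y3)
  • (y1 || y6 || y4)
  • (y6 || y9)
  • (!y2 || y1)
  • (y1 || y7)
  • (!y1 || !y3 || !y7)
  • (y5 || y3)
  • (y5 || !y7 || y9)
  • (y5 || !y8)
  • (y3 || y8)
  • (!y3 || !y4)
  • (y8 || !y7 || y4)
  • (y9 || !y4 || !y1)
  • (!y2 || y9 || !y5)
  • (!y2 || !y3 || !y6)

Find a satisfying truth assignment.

y1=T  y2=T  y3=F  y4=F  y5=T  y6=T  y7=T  y8=T  y9=T

Check each clause:
  1. (y2 || y3) — y2 is true.
  2. (y6 || !y5 || y4) — y6 is true.
  3. (y6 || !y1 || y7) — y6 is true.
  4. (!y3 || y5 || y2) — !y3 is true.
  5. (!y3 || !y7 || y1) — y1 is true.
  6. (y6 || y1 || y4) — y1 is true.
  7. (y9 || y6) — y9 is true.
  8. (y1 || !y2) — y1 is true.
  9. (y7 || y1) — y1 is true.
  10. (!y7 || !y1 || !y3) — !y3 is true.
  11. (y5 || y3) — y5 is true.
  12. (y9 || !y7 || y5) — y5 is true.
  13. (!y8 || y5) — y5 is true.
  14. (y8 || y3) — y8 is true.
  15. (!y3 || !y4) — !y4 is true.
  16. (!y7 || y8 || y4) — y8 is true.
  17. (!y1 || !y4 || y9) — y9 is true.
  18. (!y2 || y9 || !y5) — y9 is true.
  19. (!y2 || !y3 || !y6) — !y3 is true.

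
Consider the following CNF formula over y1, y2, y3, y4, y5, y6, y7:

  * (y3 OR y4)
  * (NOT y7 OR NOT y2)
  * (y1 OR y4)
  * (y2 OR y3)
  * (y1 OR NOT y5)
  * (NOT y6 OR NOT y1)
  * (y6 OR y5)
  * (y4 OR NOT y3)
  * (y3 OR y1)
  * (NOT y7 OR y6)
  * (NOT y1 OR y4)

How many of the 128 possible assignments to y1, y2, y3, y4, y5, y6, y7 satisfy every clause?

6

Satisfying assignments:
  y1=F y2=F y3=T y4=T y5=F y6=T y7=F
  y1=F y2=F y3=T y4=T y5=F y6=T y7=T
  y1=F y2=T y3=T y4=T y5=F y6=T y7=F
  y1=T y2=F y3=T y4=T y5=T y6=F y7=F
  y1=T y2=T y3=F y4=T y5=T y6=F y7=F
  y1=T y2=T y3=T y4=T y5=T y6=F y7=F
Count: 6.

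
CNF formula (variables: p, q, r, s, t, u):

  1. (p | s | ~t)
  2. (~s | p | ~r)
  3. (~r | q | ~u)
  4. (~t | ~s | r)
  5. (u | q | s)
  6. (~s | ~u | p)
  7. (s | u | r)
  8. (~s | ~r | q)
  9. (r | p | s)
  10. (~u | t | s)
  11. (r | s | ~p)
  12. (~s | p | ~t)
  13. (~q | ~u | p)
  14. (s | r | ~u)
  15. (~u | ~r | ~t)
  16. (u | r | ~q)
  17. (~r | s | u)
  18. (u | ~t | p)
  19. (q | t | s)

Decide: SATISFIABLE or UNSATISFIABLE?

SATISFIABLE

Branch on p: take p = True.
For the remaining variables, q = False, r = False, s = True, t = False, u = True works.
So p = T, q = F, r = F, s = T, t = F, u = T is a satisfying assignment.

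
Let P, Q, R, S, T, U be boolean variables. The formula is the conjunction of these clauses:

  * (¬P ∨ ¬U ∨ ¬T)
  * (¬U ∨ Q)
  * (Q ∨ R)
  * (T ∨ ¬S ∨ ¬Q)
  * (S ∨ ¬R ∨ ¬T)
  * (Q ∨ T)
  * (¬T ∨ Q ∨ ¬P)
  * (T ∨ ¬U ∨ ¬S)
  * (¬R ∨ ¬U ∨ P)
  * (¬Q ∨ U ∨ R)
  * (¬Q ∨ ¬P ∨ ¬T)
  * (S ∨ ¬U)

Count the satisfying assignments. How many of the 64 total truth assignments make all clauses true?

The models are:
  P=0 Q=0 R=1 S=1 T=1 U=0
  P=0 Q=1 R=0 S=1 T=1 U=1
  P=0 Q=1 R=1 S=0 T=0 U=0
  P=0 Q=1 R=1 S=1 T=1 U=0
  P=1 Q=1 R=1 S=0 T=0 U=0
That's 5 in total.

5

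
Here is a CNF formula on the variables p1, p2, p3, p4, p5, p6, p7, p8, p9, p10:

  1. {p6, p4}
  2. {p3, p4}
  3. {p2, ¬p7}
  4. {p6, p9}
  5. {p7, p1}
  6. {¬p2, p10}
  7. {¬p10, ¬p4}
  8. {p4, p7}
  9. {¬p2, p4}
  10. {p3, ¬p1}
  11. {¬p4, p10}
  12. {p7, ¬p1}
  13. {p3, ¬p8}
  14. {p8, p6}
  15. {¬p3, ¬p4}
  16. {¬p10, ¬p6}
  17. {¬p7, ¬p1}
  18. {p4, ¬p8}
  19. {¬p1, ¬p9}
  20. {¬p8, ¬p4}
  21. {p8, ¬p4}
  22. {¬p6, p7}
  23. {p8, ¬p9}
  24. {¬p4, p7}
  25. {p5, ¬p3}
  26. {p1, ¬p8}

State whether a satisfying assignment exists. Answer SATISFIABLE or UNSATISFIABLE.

UNSATISFIABLE

p4 = True:
  propagation gives p10=False; an empty clause results — contradiction.
p4 = False:
  propagation gives p6=True, p3=True, p7=True, p2=True; an empty clause results — contradiction.
Every branch closes, so no satisfying assignment exists.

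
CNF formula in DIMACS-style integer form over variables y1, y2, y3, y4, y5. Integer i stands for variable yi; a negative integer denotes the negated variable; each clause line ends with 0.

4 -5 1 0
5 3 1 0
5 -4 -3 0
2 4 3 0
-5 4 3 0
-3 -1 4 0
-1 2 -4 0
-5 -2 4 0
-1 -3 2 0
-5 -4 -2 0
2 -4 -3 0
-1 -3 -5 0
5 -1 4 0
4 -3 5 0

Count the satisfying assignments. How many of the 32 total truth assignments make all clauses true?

2

Satisfying assignments:
  y1=F y2=F y3=F y4=T y5=T
  y1=T y2=T y3=F y4=T y5=F
Count: 2.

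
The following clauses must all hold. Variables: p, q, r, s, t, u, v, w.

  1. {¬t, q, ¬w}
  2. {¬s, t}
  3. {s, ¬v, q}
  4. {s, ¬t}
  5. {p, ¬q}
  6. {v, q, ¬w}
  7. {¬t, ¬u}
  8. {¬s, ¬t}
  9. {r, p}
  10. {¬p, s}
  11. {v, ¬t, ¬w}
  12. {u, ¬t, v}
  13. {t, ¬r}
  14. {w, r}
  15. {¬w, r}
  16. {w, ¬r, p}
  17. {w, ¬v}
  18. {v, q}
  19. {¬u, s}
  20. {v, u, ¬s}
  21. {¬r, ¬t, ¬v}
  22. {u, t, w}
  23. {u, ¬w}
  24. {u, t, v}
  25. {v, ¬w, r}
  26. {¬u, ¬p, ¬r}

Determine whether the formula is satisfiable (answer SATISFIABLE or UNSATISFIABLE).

UNSATISFIABLE

t = True:
  propagation gives s=True; an empty clause results — contradiction.
t = False:
  propagation gives s=False, p=False, q=False, v=False; an empty clause results — contradiction.
Every branch closes, so no satisfying assignment exists.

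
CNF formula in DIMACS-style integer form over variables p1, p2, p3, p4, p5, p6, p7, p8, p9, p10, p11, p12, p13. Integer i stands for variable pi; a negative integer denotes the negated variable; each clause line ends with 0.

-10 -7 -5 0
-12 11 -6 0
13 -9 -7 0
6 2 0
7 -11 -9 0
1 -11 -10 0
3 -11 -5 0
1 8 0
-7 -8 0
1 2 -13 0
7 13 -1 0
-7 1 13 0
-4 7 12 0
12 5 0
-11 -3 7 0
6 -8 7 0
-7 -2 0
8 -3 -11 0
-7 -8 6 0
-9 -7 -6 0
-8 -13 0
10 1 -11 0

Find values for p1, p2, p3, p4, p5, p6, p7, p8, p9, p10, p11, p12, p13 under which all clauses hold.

p1=T, p2=F, p3=F, p4=F, p5=F, p6=T, p7=F, p8=F, p9=F, p10=F, p11=T, p12=T, p13=T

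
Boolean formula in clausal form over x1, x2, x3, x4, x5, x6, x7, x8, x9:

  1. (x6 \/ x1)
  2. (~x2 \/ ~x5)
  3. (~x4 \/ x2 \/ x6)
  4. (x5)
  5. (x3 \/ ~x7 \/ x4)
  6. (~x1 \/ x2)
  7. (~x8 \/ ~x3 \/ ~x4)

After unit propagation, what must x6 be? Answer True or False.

True

(x5) stands alone — x5 = True.
From (~x5 \/ ~x2) and x5 = True: x2 = False.
(x2 \/ ~x1): since x2 = False, the clause reduces to (~x1). x1 = False.
In (x1 \/ x6), x1 is now false; x6 must hold, so x6 = True.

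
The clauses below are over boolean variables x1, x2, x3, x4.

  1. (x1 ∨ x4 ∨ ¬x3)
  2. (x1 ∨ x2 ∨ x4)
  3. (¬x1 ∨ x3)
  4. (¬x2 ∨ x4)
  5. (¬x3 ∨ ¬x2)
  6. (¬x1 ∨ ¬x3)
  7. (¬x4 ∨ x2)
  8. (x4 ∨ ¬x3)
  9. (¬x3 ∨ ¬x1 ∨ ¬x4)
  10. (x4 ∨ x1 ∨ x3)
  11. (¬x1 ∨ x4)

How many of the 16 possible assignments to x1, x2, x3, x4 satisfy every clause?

1

Satisfying assignments:
  x1=0 x2=1 x3=0 x4=1
That's 1 in total.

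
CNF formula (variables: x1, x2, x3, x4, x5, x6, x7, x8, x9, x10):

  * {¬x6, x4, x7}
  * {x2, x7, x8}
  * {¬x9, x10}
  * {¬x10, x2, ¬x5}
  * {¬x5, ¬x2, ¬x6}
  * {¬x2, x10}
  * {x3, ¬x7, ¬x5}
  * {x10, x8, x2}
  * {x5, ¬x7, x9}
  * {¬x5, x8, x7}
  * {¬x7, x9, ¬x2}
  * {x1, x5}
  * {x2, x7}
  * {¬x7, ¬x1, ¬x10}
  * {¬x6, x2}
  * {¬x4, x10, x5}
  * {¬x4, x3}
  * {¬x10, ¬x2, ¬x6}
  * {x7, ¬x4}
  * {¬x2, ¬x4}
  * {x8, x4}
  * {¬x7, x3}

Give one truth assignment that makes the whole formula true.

x3 occurs only positively in the remaining clauses — set x3 = True.
x6 occurs only negated in the remaining clauses — set x6 = False.
Try x1 = True.
Try x2 = True.
  then x10 is forced to True.
  then x7 is forced to False.
  then x4 is forced to False.
  then x8 is forced to True.
x5, x9 are now unconstrained; take x5 = False, x9 = True.
Every clause has at least one true literal under this assignment.
Check each clause:
  1. {¬x6, x7, x4} — ¬x6 is true.
  2. {x2, x7, x8} — x8 is true.
  3. {x10, ¬x9} — x10 is true.
  4. {¬x10, ¬x5, x2} — x2 is true.
  5. {¬x2, ¬x5, ¬x6} — ¬x6 is true.
  6. {¬x2, x10} — x10 is true.
  7. {¬x7, x3, ¬x5} — x3 is true.
  8. {x8, x2, x10} — x8 is true.
  9. {x9, ¬x7, x5} — x9 is true.
  10. {x8, x7, ¬x5} — x8 is true.
  11. {¬x7, x9, ¬x2} — x9 is true.
  12. {x5, x1} — x1 is true.
  13. {x7, x2} — x2 is true.
  14. {¬x10, ¬x7, ¬x1} — ¬x7 is true.
  15. {¬x6, x2} — x2 is true.
  16. {¬x4, x10, x5} — x10 is true.
  17. {¬x4, x3} — x3 is true.
  18. {¬x2, ¬x10, ¬x6} — ¬x6 is true.
  19. {¬x4, x7} — ¬x4 is true.
  20. {¬x2, ¬x4} — ¬x4 is true.
  21. {x8, x4} — x8 is true.
  22. {x3, ¬x7} — ¬x7 is true.

x1=1, x2=1, x3=1, x4=0, x5=0, x6=0, x7=0, x8=1, x9=1, x10=1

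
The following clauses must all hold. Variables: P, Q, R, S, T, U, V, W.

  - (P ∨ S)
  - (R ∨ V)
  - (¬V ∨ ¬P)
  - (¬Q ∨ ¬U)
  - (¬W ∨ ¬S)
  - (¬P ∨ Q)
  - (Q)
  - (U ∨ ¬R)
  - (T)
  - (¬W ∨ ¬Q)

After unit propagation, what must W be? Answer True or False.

False

(Q) is a unit clause: Q = True.
From (¬Q ∨ ¬U) and Q = True: U = False.
(¬R ∨ U): since U = False, the clause reduces to (¬R). R = False.
(V ∨ R) with R = False leaves only V, so V = True.
(¬V ∨ ¬P): since V = True, the clause reduces to (¬P). P = False.
From (S ∨ P) and P = False: S = True.
(¬S ∨ ¬W): since S = True, the clause reduces to (¬W). W = False.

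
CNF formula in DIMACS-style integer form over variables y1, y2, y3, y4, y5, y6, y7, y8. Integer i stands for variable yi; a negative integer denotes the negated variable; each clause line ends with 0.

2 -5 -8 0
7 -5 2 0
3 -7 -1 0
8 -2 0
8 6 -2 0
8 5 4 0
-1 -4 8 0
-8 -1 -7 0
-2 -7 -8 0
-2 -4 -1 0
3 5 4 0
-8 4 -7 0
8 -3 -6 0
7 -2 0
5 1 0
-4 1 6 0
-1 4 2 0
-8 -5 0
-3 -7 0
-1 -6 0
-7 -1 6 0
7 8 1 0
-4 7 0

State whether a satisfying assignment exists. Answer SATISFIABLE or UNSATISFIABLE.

Try y1 = False.
  then y5 is forced to True.
  then y8 is forced to False.
  then y2 is forced to False.
  then y7 is forced to True.
  then y3 is forced to False.
Set y4 = False and propagate.
y6 is now unconstrained; take y6 = True.
So y1 = False, y2 = False, y3 = False, y4 = False, y5 = True, y6 = True, y7 = True, y8 = False is a satisfying assignment.

SATISFIABLE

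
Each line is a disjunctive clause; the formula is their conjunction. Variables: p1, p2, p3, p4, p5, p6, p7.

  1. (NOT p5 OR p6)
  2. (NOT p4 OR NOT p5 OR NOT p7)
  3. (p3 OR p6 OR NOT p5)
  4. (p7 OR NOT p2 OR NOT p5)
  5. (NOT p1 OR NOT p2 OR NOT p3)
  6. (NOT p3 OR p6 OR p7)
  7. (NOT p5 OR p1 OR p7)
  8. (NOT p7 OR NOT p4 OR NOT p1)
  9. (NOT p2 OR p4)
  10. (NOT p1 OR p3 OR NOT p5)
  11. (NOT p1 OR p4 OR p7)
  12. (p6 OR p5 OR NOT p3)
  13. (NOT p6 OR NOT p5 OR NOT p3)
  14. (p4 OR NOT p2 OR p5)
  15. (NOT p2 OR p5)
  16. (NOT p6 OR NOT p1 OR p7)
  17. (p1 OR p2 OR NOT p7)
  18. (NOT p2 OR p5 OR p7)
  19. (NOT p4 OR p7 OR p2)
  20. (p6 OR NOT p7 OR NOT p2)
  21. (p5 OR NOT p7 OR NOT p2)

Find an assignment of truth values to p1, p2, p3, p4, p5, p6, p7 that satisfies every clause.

Branch on p1: take p1 = True.
Try p2 = False.
The remaining clauses are satisfied by p3 = False, p4 = False, p5 = False, p6 = False, p7 = True.

p1=T, p2=F, p3=F, p4=F, p5=F, p6=F, p7=T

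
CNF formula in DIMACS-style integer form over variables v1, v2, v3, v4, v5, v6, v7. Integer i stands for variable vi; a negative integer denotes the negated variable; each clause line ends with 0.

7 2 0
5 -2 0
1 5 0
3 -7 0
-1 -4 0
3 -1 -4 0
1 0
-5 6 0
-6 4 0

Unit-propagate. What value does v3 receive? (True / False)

True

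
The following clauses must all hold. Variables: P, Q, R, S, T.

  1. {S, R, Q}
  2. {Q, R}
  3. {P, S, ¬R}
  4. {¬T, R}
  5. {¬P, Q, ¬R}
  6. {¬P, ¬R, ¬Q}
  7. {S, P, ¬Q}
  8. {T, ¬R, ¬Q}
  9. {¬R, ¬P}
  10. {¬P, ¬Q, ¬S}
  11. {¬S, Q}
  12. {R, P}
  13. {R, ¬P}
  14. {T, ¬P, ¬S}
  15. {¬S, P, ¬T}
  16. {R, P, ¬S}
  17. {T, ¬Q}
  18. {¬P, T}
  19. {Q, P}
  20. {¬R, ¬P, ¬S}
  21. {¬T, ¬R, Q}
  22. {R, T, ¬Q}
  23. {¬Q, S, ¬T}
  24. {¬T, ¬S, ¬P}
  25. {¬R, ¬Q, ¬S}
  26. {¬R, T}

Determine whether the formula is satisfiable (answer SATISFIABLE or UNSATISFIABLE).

R = True:
  propagation gives P=False, S=True, Q=True; an empty clause results — contradiction.
R = False:
  propagation gives Q=True, T=False; an empty clause results — contradiction.
Every branch closes, so no satisfying assignment exists.

UNSATISFIABLE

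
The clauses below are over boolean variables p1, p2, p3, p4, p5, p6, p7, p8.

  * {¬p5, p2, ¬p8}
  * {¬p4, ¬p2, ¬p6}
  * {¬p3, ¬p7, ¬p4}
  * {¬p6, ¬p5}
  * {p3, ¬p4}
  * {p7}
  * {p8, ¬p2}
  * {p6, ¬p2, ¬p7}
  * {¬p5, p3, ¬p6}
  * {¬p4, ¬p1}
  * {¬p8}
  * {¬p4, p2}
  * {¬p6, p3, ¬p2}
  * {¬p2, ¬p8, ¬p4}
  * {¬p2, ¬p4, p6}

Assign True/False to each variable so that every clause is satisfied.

Unit propagation: (p7) forces p7 = True.
The clause (¬p8) is unit: p8 must be False.
(¬p2) is a unit clause, so p2 = False.
The clause (¬p4) is unit: p4 must be False.
p3 occurs only positively in the remaining clauses — set p3 = True.
Pure literal: p5 appears only negated; assign p5 = False.
p1, p6 are now unconstrained; take p1 = False, p6 = False.
Every clause has at least one true literal under this assignment.
Check each clause:
  1. {p2, ¬p5, ¬p8} — ¬p8 is true.
  2. {¬p6, ¬p2, ¬p4} — ¬p6 is true.
  3. {¬p7, ¬p4, ¬p3} — ¬p4 is true.
  4. {¬p5, ¬p6} — ¬p6 is true.
  5. {¬p4, p3} — p3 is true.
  6. {p7} — p7 is true.
  7. {p8, ¬p2} — ¬p2 is true.
  8. {¬p7, p6, ¬p2} — ¬p2 is true.
  9. {¬p5, p3, ¬p6} — ¬p6 is true.
  10. {¬p1, ¬p4} — ¬p4 is true.
  11. {¬p8} — ¬p8 is true.
  12. {p2, ¬p4} — ¬p4 is true.
  13. {¬p2, ¬p6, p3} — ¬p6 is true.
  14. {¬p4, ¬p2, ¬p8} — ¬p8 is true.
  15. {¬p2, ¬p4, p6} — ¬p4 is true.

p1=False, p2=False, p3=True, p4=False, p5=False, p6=False, p7=True, p8=False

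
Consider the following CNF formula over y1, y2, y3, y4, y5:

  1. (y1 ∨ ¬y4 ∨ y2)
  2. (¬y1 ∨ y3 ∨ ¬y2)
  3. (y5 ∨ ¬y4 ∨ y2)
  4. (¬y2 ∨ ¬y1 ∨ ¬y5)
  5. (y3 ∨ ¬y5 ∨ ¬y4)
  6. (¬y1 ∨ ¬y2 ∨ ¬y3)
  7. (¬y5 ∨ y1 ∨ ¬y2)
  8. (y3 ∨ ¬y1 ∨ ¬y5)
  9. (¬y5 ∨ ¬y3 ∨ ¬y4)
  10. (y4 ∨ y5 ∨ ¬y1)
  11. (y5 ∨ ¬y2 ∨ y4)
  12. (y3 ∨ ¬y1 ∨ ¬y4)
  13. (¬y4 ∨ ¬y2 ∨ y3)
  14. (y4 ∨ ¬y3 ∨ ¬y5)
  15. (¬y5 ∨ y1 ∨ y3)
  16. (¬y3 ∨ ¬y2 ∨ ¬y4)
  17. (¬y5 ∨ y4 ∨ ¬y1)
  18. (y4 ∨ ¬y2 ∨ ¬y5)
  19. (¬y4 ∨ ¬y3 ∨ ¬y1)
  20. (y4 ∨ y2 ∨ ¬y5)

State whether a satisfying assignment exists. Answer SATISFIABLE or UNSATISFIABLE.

SATISFIABLE

Branch on y1: take y1 = False.
Try y2 = False.
  then y4 is forced to False.
  then y5 is forced to False.
y3 is now unconstrained; take y3 = True.
Every clause has at least one true literal under this assignment.
So y1=False, y2=False, y3=True, y4=False, y5=False is a satisfying assignment.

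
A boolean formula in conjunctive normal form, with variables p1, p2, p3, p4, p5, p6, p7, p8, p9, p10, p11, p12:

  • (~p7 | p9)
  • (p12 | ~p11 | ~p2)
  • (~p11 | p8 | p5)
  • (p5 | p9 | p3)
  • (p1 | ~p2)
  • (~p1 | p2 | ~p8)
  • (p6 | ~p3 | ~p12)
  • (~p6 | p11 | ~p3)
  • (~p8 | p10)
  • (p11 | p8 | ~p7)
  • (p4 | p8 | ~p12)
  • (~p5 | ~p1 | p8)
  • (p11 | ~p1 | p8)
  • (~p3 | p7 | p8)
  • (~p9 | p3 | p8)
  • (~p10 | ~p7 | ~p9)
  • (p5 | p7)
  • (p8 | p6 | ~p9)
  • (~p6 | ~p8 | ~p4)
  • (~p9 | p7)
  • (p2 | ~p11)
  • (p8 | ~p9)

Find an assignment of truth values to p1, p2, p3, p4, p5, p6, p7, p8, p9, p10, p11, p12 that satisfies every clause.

p1 = False  p2 = False  p3 = False  p4 = True  p5 = True  p6 = False  p7 = False  p8 = False  p9 = False  p10 = True  p11 = False  p12 = False

Check each clause:
  1. (~p7 | p9) — ~p7 is true.
  2. (~p2 | p12 | ~p11) — ~p11 is true.
  3. (~p11 | p8 | p5) — ~p11 is true.
  4. (p3 | p5 | p9) — p5 is true.
  5. (~p2 | p1) — ~p2 is true.
  6. (~p1 | ~p8 | p2) — ~p8 is true.
  7. (p6 | ~p3 | ~p12) — ~p12 is true.
  8. (p11 | ~p3 | ~p6) — ~p6 is true.
  9. (p10 | ~p8) — ~p8 is true.
  10. (~p7 | p11 | p8) — ~p7 is true.
  11. (p8 | ~p12 | p4) — p4 is true.
  12. (p8 | ~p5 | ~p1) — ~p1 is true.
  13. (p11 | ~p1 | p8) — ~p1 is true.
  14. (p7 | p8 | ~p3) — ~p3 is true.
  15. (p3 | ~p9 | p8) — ~p9 is true.
  16. (~p9 | ~p10 | ~p7) — ~p7 is true.
  17. (p7 | p5) — p5 is true.
  18. (p6 | ~p9 | p8) — ~p9 is true.
  19. (~p6 | ~p8 | ~p4) — ~p8 is true.
  20. (~p9 | p7) — ~p9 is true.
  21. (p2 | ~p11) — ~p11 is true.
  22. (~p9 | p8) — ~p9 is true.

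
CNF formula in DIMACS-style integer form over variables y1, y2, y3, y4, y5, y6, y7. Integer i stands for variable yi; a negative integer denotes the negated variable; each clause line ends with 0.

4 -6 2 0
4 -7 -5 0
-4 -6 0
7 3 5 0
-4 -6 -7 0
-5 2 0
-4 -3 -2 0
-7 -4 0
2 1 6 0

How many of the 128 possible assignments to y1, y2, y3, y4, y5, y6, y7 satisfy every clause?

26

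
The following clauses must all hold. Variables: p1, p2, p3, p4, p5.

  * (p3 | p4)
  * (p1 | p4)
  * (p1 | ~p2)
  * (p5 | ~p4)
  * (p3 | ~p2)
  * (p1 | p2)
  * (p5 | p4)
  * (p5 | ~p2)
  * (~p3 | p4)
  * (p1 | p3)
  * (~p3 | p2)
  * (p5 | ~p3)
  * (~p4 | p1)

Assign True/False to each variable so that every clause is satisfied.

p1=True, p2=True, p3=True, p4=True, p5=True

p1 occurs only positively in the remaining clauses — set p1 = True.
Pure literal: p5 appears only positively; assign p5 = True.
Try p2 = True.
  then p3 is forced to True.
  then p4 is forced to True.
Check each clause:
  1. (p3 | p4) — p3 is true.
  2. (p4 | p1) — p1 is true.
  3. (p1 | ~p2) — p1 is true.
  4. (p5 | ~p4) — p5 is true.
  5. (~p2 | p3) — p3 is true.
  6. (p2 | p1) — p1 is true.
  7. (p4 | p5) — p4 is true.
  8. (p5 | ~p2) — p5 is true.
  9. (p4 | ~p3) — p4 is true.
  10. (p3 | p1) — p1 is true.
  11. (p2 | ~p3) — p2 is true.
  12. (p5 | ~p3) — p5 is true.
  13. (p1 | ~p4) — p1 is true.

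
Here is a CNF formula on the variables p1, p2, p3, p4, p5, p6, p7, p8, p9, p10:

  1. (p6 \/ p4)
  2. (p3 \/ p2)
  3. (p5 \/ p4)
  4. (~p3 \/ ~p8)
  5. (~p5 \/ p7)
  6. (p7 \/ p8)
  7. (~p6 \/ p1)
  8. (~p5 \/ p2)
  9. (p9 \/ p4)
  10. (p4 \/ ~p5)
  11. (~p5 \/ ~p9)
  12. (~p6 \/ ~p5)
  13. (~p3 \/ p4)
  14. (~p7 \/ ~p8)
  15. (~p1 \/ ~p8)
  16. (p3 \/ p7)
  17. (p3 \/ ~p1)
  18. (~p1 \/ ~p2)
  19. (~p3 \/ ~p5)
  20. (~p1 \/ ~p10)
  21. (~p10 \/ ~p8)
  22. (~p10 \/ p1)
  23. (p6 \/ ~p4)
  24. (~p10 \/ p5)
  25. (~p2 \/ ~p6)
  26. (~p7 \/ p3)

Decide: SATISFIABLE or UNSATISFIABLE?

SATISFIABLE

p10 occurs only negated in the remaining clauses — set p10 = False.
Set p1 = True and propagate.
  then p8 is forced to False.
  then p7 is forced to True.
  then p3 is forced to True.
  then p4 is forced to True.
  then p2 is forced to False.
  then p5 is forced to False.
  then p6 is forced to True.
p9 is now unconstrained; take p9 = True.
Every clause has at least one true literal under this assignment.
So p1 = True, p2 = False, p3 = True, p4 = True, p5 = False, p6 = True, p7 = True, p8 = False, p9 = True, p10 = False is a satisfying assignment.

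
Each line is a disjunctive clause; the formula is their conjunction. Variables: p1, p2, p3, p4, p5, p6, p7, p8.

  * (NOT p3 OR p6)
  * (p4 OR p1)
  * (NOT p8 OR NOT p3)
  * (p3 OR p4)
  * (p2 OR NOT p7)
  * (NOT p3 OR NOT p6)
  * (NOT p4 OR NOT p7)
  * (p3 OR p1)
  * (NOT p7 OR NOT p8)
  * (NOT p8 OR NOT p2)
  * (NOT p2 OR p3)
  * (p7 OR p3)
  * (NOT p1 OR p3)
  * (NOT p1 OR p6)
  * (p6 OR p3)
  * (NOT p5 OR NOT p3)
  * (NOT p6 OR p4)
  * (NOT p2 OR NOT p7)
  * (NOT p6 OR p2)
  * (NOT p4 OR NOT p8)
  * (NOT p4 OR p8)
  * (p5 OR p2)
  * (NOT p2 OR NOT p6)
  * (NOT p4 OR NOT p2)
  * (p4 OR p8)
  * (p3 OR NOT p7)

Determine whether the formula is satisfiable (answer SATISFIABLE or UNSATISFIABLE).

UNSATISFIABLE

p3 = True:
  propagation gives p6=True; an empty clause results — contradiction.
p3 = False:
  propagation gives p4=True, p7=False; an empty clause results — contradiction.
Every branch closes, so no satisfying assignment exists.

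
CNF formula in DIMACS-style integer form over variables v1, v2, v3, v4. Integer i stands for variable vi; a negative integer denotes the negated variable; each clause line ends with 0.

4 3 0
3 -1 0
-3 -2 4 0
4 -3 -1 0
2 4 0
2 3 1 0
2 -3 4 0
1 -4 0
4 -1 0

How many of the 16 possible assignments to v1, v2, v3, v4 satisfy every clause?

The models are:
  v1=1 v2=0 v3=1 v4=1
  v1=1 v2=1 v3=1 v4=1
That's 2 in total.

2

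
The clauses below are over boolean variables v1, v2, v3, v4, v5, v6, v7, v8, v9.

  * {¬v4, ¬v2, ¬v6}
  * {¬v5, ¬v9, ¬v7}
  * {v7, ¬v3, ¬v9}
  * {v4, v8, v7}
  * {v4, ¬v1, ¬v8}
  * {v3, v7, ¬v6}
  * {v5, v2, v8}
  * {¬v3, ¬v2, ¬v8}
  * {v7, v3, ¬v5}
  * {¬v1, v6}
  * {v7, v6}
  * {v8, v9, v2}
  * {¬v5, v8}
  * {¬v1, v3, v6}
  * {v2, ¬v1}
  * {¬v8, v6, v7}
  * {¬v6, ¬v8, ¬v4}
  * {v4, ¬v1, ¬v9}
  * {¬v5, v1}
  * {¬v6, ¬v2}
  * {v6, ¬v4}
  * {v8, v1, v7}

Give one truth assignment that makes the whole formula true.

v1=F  v2=T  v3=T  v4=F  v5=F  v6=F  v7=T  v8=F  v9=T

Check each clause:
  1. {¬v4, ¬v2, ¬v6} — ¬v6 is true.
  2. {¬v5, ¬v9, ¬v7} — ¬v5 is true.
  3. {v7, ¬v9, ¬v3} — v7 is true.
  4. {v4, v8, v7} — v7 is true.
  5. {¬v8, v4, ¬v1} — ¬v8 is true.
  6. {¬v6, v3, v7} — ¬v6 is true.
  7. {v8, v2, v5} — v2 is true.
  8. {¬v3, ¬v2, ¬v8} — ¬v8 is true.
  9. {v7, v3, ¬v5} — ¬v5 is true.
  10. {v6, ¬v1} — ¬v1 is true.
  11. {v6, v7} — v7 is true.
  12. {v2, v9, v8} — v9 is true.
  13. {v8, ¬v5} — ¬v5 is true.
  14. {v6, v3, ¬v1} — v3 is true.
  15. {v2, ¬v1} — v2 is true.
  16. {v7, v6, ¬v8} — ¬v8 is true.
  17. {¬v8, ¬v6, ¬v4} — ¬v8 is true.
  18. {v4, ¬v1, ¬v9} — ¬v1 is true.
  19. {v1, ¬v5} — ¬v5 is true.
  20. {¬v6, ¬v2} — ¬v6 is true.
  21. {v6, ¬v4} — ¬v4 is true.
  22. {v7, v8, v1} — v7 is true.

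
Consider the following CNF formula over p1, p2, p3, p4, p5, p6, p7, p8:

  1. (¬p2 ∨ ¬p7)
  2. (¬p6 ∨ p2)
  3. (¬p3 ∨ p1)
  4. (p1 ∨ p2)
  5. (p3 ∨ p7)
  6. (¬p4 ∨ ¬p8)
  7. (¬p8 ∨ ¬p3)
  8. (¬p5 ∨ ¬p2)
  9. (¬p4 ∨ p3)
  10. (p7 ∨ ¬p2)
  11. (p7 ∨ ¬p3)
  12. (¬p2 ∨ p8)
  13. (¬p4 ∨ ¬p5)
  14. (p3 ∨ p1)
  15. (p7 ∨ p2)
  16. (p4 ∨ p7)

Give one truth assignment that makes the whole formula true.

p1 = True, p2 = False, p3 = True, p4 = False, p5 = False, p6 = False, p7 = True, p8 = False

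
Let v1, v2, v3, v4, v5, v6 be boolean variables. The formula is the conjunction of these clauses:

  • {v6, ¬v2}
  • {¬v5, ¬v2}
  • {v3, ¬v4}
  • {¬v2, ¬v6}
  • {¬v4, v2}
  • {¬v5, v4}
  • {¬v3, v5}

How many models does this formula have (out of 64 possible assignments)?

4

Satisfying assignments:
  v1=F v2=F v3=F v4=F v5=F v6=F
  v1=F v2=F v3=F v4=F v5=F v6=T
  v1=T v2=F v3=F v4=F v5=F v6=F
  v1=T v2=F v3=F v4=F v5=F v6=T
That's 4 in total.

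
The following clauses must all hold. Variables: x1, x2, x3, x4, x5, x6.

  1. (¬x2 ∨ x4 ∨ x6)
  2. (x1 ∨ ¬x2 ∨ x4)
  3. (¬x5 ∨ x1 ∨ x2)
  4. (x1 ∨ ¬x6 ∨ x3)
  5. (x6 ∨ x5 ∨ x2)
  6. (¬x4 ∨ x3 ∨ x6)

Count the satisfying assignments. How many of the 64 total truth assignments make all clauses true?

Split on x2, then x6.
  x2=1, x6=1: x5 free; 5 ways for (x1,x3,x4) × 2^1 = 10.
  x2=1, x6=0: remaining (x1,x3,x4,x5) ∈ {(0,1,1,0); (0,1,1,1); (1,1,1,0); (1,1,1,1)} — 4.
  x2=0, x6=1: x4 free; 5 ways for (x1,x3,x5) × 2^1 = 10.
  x2=0, x6=0: remaining (x1,x3,x4,x5) ∈ {(1,0,0,1); (1,1,0,1); (1,1,1,1)} — 3.
Total: 10 + 4 + 10 + 3 = 27.

27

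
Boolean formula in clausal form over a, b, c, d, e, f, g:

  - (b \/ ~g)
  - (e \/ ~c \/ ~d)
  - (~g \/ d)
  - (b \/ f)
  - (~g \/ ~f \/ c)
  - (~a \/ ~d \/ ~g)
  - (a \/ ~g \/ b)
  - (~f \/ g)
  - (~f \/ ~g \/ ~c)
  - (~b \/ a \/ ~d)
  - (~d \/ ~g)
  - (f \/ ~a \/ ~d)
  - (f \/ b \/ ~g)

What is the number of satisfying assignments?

8

Split on g, then d.
  g=T, d=T: a clause becomes empty — 0.
  g=T, d=F: a clause becomes empty — 0.
  g=F, d=T: a clause becomes empty — 0.
  g=F, d=F: forces b=T; f=F; a, c, e free → 2^3 = 8.
Total: 0 + 0 + 0 + 8 = 8.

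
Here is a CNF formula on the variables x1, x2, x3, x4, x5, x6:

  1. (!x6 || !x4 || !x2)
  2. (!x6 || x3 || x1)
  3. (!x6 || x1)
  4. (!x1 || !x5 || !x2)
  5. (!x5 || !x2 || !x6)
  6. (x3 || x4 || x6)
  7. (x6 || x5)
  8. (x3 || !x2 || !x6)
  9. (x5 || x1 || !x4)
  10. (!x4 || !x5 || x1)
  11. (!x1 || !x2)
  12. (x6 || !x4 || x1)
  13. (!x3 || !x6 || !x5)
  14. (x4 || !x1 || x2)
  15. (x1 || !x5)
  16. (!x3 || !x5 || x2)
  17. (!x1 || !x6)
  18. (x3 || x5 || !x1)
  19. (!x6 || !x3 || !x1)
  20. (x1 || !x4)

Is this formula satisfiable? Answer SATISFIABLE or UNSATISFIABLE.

SATISFIABLE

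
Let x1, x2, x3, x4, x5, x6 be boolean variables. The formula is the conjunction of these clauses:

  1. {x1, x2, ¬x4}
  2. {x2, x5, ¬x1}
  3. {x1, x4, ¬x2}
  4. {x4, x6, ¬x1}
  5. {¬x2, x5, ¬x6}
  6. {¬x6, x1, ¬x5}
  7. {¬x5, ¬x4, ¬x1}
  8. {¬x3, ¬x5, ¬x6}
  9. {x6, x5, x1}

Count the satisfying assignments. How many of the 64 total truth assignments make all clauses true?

10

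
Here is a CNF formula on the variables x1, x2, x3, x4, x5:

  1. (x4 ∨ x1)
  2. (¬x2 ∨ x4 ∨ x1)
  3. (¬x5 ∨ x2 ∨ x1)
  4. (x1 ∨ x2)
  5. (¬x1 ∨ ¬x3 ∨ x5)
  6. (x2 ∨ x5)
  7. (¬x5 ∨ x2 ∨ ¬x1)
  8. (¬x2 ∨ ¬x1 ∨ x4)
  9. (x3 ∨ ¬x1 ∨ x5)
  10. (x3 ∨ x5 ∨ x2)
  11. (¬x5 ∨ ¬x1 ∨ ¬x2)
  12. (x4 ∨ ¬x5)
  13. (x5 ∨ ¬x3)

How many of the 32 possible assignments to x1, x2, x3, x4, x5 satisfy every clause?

3

Satisfying assignments:
  x1=0 x2=1 x3=0 x4=1 x5=0
  x1=0 x2=1 x3=0 x4=1 x5=1
  x1=0 x2=1 x3=1 x4=1 x5=1
Count: 3.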